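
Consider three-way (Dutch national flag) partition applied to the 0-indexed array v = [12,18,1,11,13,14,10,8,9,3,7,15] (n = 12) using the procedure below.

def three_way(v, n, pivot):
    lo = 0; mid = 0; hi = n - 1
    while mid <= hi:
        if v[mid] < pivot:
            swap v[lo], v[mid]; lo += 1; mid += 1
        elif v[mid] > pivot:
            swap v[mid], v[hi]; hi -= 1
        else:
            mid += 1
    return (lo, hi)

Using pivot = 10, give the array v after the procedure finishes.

pivot = 10; lo=0, mid=0, hi=11
v[mid]=12>10: swap v[0],v[11]; hi=10 → [15,18,1,11,13,14,10,8,9,3,7,12]
v[mid]=15>10: swap v[0],v[10]; hi=9 → [7,18,1,11,13,14,10,8,9,3,15,12]
v[mid]=7<10: swap v[0],v[0]; lo=1,mid=1 → [7,18,1,11,13,14,10,8,9,3,15,12]
v[mid]=18>10: swap v[1],v[9]; hi=8 → [7,3,1,11,13,14,10,8,9,18,15,12]
v[mid]=3<10: swap v[1],v[1]; lo=2,mid=2 → [7,3,1,11,13,14,10,8,9,18,15,12]
v[mid]=1<10: swap v[2],v[2]; lo=3,mid=3 → [7,3,1,11,13,14,10,8,9,18,15,12]
v[mid]=11>10: swap v[3],v[8]; hi=7 → [7,3,1,9,13,14,10,8,11,18,15,12]
v[mid]=9<10: swap v[3],v[3]; lo=4,mid=4 → [7,3,1,9,13,14,10,8,11,18,15,12]
v[mid]=13>10: swap v[4],v[7]; hi=6 → [7,3,1,9,8,14,10,13,11,18,15,12]
v[mid]=8<10: swap v[4],v[4]; lo=5,mid=5 → [7,3,1,9,8,14,10,13,11,18,15,12]
v[mid]=14>10: swap v[5],v[6]; hi=5 → [7,3,1,9,8,10,14,13,11,18,15,12]
v[mid]=10=10: mid=6
end: lo=5, hi=5; v = [7,3,1,9,8,10,14,13,11,18,15,12]

[7,3,1,9,8,10,14,13,11,18,15,12]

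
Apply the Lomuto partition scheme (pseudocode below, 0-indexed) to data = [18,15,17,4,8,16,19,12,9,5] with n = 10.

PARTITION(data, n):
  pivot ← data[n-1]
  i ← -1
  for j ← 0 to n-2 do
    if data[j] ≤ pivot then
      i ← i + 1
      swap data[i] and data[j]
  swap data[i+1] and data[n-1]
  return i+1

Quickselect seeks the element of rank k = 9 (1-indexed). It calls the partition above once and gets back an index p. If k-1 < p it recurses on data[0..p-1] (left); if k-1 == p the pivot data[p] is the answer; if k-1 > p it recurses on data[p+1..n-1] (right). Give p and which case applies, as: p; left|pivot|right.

pivot = data[9] = 5; i = -1
j=0: data[0]=18 > 5 → no swap
j=1: data[1]=15 > 5 → no swap
j=2: data[2]=17 > 5 → no swap
j=3: data[3]=4 ≤ 5 → i=0, swap data[0],data[3] → [4,15,17,18,8,16,19,12,9,5]
j=4: data[4]=8 > 5 → no swap
j=5: data[5]=16 > 5 → no swap
j=6: data[6]=19 > 5 → no swap
j=7: data[7]=12 > 5 → no swap
j=8: data[8]=9 > 5 → no swap
final swap data[1],data[9] → [4,5,17,18,8,16,19,12,9,15]; return 1
p = 1; k-1 = 8 > 1 ⇒ right

1; right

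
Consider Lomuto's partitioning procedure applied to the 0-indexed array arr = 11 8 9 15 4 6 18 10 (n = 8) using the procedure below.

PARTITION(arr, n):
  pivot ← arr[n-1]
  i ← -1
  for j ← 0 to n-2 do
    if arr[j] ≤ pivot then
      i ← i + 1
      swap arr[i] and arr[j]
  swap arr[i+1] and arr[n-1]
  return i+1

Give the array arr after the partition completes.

8 9 4 6 10 15 18 11

pivot=10, i=-1
j=0: 11>10, skip
j=1: 8≤10, i=0, swap(0,1) ⇒ 8 11 9 15 4 6 18 10
j=2: 9≤10, i=1, swap(1,2) ⇒ 8 9 11 15 4 6 18 10
j=3: 15>10, skip
j=4: 4≤10, i=2, swap(2,4) ⇒ 8 9 4 15 11 6 18 10
j=5: 6≤10, i=3, swap(3,5) ⇒ 8 9 4 6 11 15 18 10
j=6: 18>10, skip
swap(4,7) ⇒ 8 9 4 6 10 15 18 11; return 4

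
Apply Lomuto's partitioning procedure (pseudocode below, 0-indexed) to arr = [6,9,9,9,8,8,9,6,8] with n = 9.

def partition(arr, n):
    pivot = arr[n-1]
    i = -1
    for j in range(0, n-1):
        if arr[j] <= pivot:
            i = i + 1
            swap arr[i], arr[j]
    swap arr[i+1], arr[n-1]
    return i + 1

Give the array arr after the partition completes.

pivot=8, i=-1
j=0: 6≤8, i=0, swap(0,0) ⇒ [6,9,9,9,8,8,9,6,8]
j=1: 9>8, skip
j=2: 9>8, skip
j=3: 9>8, skip
j=4: 8≤8, i=1, swap(1,4) ⇒ [6,8,9,9,9,8,9,6,8]
j=5: 8≤8, i=2, swap(2,5) ⇒ [6,8,8,9,9,9,9,6,8]
j=6: 9>8, skip
j=7: 6≤8, i=3, swap(3,7) ⇒ [6,8,8,6,9,9,9,9,8]
swap(4,8) ⇒ [6,8,8,6,8,9,9,9,9]; return 4

[6,8,8,6,8,9,9,9,9]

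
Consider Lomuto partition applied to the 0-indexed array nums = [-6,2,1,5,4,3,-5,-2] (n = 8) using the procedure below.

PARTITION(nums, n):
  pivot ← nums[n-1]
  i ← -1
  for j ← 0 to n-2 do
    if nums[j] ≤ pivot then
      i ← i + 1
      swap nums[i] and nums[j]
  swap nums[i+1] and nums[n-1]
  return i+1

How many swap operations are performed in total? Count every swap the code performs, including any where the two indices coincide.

3

pivot = nums[7] = -2; i = -1
j=0: nums[0]=-6 ≤ -2 → i=0, swap nums[0],nums[0] (no change) → [-6,2,1,5,4,3,-5,-2]
j=1: nums[1]=2 > -2 → no swap
j=2: nums[2]=1 > -2 → no swap
j=3: nums[3]=5 > -2 → no swap
j=4: nums[4]=4 > -2 → no swap
j=5: nums[5]=3 > -2 → no swap
j=6: nums[6]=-5 ≤ -2 → i=1, swap nums[1],nums[6] → [-6,-5,1,5,4,3,2,-2]
final swap nums[2],nums[7] → [-6,-5,-2,5,4,3,2,1]; return 2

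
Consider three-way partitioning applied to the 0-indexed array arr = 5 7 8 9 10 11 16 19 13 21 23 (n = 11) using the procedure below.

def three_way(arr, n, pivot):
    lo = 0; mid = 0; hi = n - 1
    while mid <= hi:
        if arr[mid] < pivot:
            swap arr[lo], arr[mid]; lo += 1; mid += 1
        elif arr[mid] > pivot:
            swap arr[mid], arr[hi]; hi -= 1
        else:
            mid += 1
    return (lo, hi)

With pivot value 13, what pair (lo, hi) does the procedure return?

pivot = 13; lo=0, mid=0, hi=10
arr[mid]=5<13: swap arr[0],arr[0]; lo=1,mid=1 → 5 7 8 9 10 11 16 19 13 21 23
arr[mid]=7<13: swap arr[1],arr[1]; lo=2,mid=2 → 5 7 8 9 10 11 16 19 13 21 23
arr[mid]=8<13: swap arr[2],arr[2]; lo=3,mid=3 → 5 7 8 9 10 11 16 19 13 21 23
arr[mid]=9<13: swap arr[3],arr[3]; lo=4,mid=4 → 5 7 8 9 10 11 16 19 13 21 23
arr[mid]=10<13: swap arr[4],arr[4]; lo=5,mid=5 → 5 7 8 9 10 11 16 19 13 21 23
arr[mid]=11<13: swap arr[5],arr[5]; lo=6,mid=6 → 5 7 8 9 10 11 16 19 13 21 23
arr[mid]=16>13: swap arr[6],arr[10]; hi=9 → 5 7 8 9 10 11 23 19 13 21 16
arr[mid]=23>13: swap arr[6],arr[9]; hi=8 → 5 7 8 9 10 11 21 19 13 23 16
arr[mid]=21>13: swap arr[6],arr[8]; hi=7 → 5 7 8 9 10 11 13 19 21 23 16
arr[mid]=13=13: mid=7
arr[mid]=19>13: swap arr[7],arr[7]; hi=6 → 5 7 8 9 10 11 13 19 21 23 16
end: lo=6, hi=6; arr = 5 7 8 9 10 11 13 19 21 23 16

(6, 6)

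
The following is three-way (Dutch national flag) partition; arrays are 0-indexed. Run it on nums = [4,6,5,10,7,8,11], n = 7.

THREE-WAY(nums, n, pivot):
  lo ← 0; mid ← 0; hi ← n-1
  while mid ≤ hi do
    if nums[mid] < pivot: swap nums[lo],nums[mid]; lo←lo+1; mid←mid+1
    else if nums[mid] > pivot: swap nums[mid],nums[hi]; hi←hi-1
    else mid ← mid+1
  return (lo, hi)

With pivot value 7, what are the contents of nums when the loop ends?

pivot = 7; lo=0, mid=0, hi=6
nums[mid]=4<7: swap nums[0],nums[0]; lo=1,mid=1 → [4,6,5,10,7,8,11]
nums[mid]=6<7: swap nums[1],nums[1]; lo=2,mid=2 → [4,6,5,10,7,8,11]
nums[mid]=5<7: swap nums[2],nums[2]; lo=3,mid=3 → [4,6,5,10,7,8,11]
nums[mid]=10>7: swap nums[3],nums[6]; hi=5 → [4,6,5,11,7,8,10]
nums[mid]=11>7: swap nums[3],nums[5]; hi=4 → [4,6,5,8,7,11,10]
nums[mid]=8>7: swap nums[3],nums[4]; hi=3 → [4,6,5,7,8,11,10]
nums[mid]=7=7: mid=4
end: lo=3, hi=3; nums = [4,6,5,7,8,11,10]

[4,6,5,7,8,11,10]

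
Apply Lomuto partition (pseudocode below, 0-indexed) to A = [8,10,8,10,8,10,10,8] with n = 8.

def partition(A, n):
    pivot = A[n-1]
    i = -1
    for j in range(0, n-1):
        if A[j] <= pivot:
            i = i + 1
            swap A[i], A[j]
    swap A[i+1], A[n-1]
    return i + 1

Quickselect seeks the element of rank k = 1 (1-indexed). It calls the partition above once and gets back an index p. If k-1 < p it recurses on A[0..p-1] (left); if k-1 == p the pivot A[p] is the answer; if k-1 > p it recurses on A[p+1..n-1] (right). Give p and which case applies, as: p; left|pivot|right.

pivot = A[7] = 8; i = -1
j=0: A[0]=8 ≤ 8 → i=0, swap A[0],A[0] (no change) → [8,10,8,10,8,10,10,8]
j=1: A[1]=10 > 8 → no swap
j=2: A[2]=8 ≤ 8 → i=1, swap A[1],A[2] → [8,8,10,10,8,10,10,8]
j=3: A[3]=10 > 8 → no swap
j=4: A[4]=8 ≤ 8 → i=2, swap A[2],A[4] → [8,8,8,10,10,10,10,8]
j=5: A[5]=10 > 8 → no swap
j=6: A[6]=10 > 8 → no swap
final swap A[3],A[7] → [8,8,8,8,10,10,10,10]; return 3
p = 3; k-1 = 0 < 3 ⇒ left

3; left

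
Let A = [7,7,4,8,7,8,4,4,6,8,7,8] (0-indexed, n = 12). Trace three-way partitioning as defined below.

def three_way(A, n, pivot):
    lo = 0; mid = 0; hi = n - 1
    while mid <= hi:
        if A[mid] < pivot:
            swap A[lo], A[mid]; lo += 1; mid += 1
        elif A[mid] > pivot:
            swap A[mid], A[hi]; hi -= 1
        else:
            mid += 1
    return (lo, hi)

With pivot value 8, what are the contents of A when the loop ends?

[7,7,4,7,4,4,6,7,8,8,8,8]

lo=0 mid=0 hi=11
7<8: swap(0,0), lo=1 mid=1 ⇒ [7,7,4,8,7,8,4,4,6,8,7,8]
7<8: swap(1,1), lo=2 mid=2 ⇒ [7,7,4,8,7,8,4,4,6,8,7,8]
4<8: swap(2,2), lo=3 mid=3 ⇒ [7,7,4,8,7,8,4,4,6,8,7,8]
8=8: mid=4
7<8: swap(3,4), lo=4 mid=5 ⇒ [7,7,4,7,8,8,4,4,6,8,7,8]
8=8: mid=6
4<8: swap(4,6), lo=5 mid=7 ⇒ [7,7,4,7,4,8,8,4,6,8,7,8]
4<8: swap(5,7), lo=6 mid=8 ⇒ [7,7,4,7,4,4,8,8,6,8,7,8]
6<8: swap(6,8), lo=7 mid=9 ⇒ [7,7,4,7,4,4,6,8,8,8,7,8]
8=8: mid=10
7<8: swap(7,10), lo=8 mid=11 ⇒ [7,7,4,7,4,4,6,7,8,8,8,8]
8=8: mid=12
done. lo=8 hi=11; A=[7,7,4,7,4,4,6,7,8,8,8,8]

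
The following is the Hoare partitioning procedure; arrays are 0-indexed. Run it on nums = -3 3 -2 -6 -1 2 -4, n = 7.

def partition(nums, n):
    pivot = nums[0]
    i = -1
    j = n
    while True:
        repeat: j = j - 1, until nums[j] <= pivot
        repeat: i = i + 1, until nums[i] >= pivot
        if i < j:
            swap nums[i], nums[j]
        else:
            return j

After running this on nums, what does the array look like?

pivot=-3
j stops at 6 (-4), i stops at 0 (-3); swap ⇒ -4 3 -2 -6 -1 2 -3
j stops at 3 (-6), i stops at 1 (3); swap ⇒ -4 -6 -2 3 -1 2 -3
j stops at 1, i stops at 2; i≥j ⇒ return 1. nums=-4 -6 -2 3 -1 2 -3

-4 -6 -2 3 -1 2 -3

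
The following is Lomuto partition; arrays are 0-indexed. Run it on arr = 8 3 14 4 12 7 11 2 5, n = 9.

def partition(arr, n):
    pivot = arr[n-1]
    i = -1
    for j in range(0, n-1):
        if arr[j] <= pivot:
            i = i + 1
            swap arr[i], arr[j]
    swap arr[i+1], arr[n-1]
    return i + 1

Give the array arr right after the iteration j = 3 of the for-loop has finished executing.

3 4 14 8 12 7 11 2 5

pivot = arr[8] = 5; i = -1
j=0: arr[0]=8 > 5 → no swap
j=1: arr[1]=3 ≤ 5 → i=0, swap arr[0],arr[1] → 3 8 14 4 12 7 11 2 5
j=2: arr[2]=14 > 5 → no swap
j=3: arr[3]=4 ≤ 5 → i=1, swap arr[1],arr[3] → 3 4 14 8 12 7 11 2 5
(after j=3) arr = 3 4 14 8 12 7 11 2 5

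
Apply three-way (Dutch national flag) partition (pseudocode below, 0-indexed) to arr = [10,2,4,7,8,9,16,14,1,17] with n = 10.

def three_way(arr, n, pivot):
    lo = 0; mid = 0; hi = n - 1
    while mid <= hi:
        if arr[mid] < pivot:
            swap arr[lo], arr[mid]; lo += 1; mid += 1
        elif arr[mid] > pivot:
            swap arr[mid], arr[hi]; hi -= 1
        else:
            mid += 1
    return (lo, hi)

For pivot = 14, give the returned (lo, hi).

pivot = 14; lo=0, mid=0, hi=9
arr[mid]=10<14: swap arr[0],arr[0]; lo=1,mid=1 → [10,2,4,7,8,9,16,14,1,17]
arr[mid]=2<14: swap arr[1],arr[1]; lo=2,mid=2 → [10,2,4,7,8,9,16,14,1,17]
arr[mid]=4<14: swap arr[2],arr[2]; lo=3,mid=3 → [10,2,4,7,8,9,16,14,1,17]
arr[mid]=7<14: swap arr[3],arr[3]; lo=4,mid=4 → [10,2,4,7,8,9,16,14,1,17]
arr[mid]=8<14: swap arr[4],arr[4]; lo=5,mid=5 → [10,2,4,7,8,9,16,14,1,17]
arr[mid]=9<14: swap arr[5],arr[5]; lo=6,mid=6 → [10,2,4,7,8,9,16,14,1,17]
arr[mid]=16>14: swap arr[6],arr[9]; hi=8 → [10,2,4,7,8,9,17,14,1,16]
arr[mid]=17>14: swap arr[6],arr[8]; hi=7 → [10,2,4,7,8,9,1,14,17,16]
arr[mid]=1<14: swap arr[6],arr[6]; lo=7,mid=7 → [10,2,4,7,8,9,1,14,17,16]
arr[mid]=14=14: mid=8
end: lo=7, hi=7; arr = [10,2,4,7,8,9,1,14,17,16]

(7, 7)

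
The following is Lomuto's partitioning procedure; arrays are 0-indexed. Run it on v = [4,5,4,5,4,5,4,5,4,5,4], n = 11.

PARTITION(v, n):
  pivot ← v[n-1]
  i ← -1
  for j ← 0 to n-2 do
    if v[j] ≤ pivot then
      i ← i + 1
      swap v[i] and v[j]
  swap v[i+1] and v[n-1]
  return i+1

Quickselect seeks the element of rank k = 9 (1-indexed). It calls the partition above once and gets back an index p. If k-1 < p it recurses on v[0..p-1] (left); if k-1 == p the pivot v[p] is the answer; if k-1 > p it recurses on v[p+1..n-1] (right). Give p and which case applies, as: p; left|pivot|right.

pivot=4, i=-1
j=0: 4≤4, i=0, swap(0,0) ⇒ [4,5,4,5,4,5,4,5,4,5,4]
j=1: 5>4, skip
j=2: 4≤4, i=1, swap(1,2) ⇒ [4,4,5,5,4,5,4,5,4,5,4]
j=3: 5>4, skip
j=4: 4≤4, i=2, swap(2,4) ⇒ [4,4,4,5,5,5,4,5,4,5,4]
j=5: 5>4, skip
j=6: 4≤4, i=3, swap(3,6) ⇒ [4,4,4,4,5,5,5,5,4,5,4]
j=7: 5>4, skip
j=8: 4≤4, i=4, swap(4,8) ⇒ [4,4,4,4,4,5,5,5,5,5,4]
j=9: 5>4, skip
swap(5,10) ⇒ [4,4,4,4,4,4,5,5,5,5,5]; return 5
p = 5; k-1 = 8 > 5 ⇒ right

5; right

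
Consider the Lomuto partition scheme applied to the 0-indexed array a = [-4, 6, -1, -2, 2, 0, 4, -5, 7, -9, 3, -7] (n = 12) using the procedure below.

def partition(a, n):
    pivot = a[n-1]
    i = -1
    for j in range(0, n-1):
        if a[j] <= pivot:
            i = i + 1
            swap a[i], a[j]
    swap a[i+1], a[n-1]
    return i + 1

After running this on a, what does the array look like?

[-9, -7, -1, -2, 2, 0, 4, -5, 7, -4, 3, 6]

pivot=-7, i=-1
j=0: -4>-7, skip
j=1: 6>-7, skip
j=2: -1>-7, skip
j=3: -2>-7, skip
j=4: 2>-7, skip
j=5: 0>-7, skip
j=6: 4>-7, skip
j=7: -5>-7, skip
j=8: 7>-7, skip
j=9: -9≤-7, i=0, swap(0,9) ⇒ [-9, 6, -1, -2, 2, 0, 4, -5, 7, -4, 3, -7]
j=10: 3>-7, skip
swap(1,11) ⇒ [-9, -7, -1, -2, 2, 0, 4, -5, 7, -4, 3, 6]; return 1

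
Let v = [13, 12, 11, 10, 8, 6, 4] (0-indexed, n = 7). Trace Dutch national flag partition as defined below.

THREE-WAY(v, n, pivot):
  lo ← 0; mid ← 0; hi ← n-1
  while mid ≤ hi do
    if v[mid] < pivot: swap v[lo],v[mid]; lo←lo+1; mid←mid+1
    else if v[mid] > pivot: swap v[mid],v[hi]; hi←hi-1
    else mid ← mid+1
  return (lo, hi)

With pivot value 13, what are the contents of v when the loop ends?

pivot = 13; lo=0, mid=0, hi=6
v[mid]=13=13: mid=1
v[mid]=12<13: swap v[0],v[1]; lo=1,mid=2 → [12, 13, 11, 10, 8, 6, 4]
v[mid]=11<13: swap v[1],v[2]; lo=2,mid=3 → [12, 11, 13, 10, 8, 6, 4]
v[mid]=10<13: swap v[2],v[3]; lo=3,mid=4 → [12, 11, 10, 13, 8, 6, 4]
v[mid]=8<13: swap v[3],v[4]; lo=4,mid=5 → [12, 11, 10, 8, 13, 6, 4]
v[mid]=6<13: swap v[4],v[5]; lo=5,mid=6 → [12, 11, 10, 8, 6, 13, 4]
v[mid]=4<13: swap v[5],v[6]; lo=6,mid=7 → [12, 11, 10, 8, 6, 4, 13]
end: lo=6, hi=6; v = [12, 11, 10, 8, 6, 4, 13]

[12, 11, 10, 8, 6, 4, 13]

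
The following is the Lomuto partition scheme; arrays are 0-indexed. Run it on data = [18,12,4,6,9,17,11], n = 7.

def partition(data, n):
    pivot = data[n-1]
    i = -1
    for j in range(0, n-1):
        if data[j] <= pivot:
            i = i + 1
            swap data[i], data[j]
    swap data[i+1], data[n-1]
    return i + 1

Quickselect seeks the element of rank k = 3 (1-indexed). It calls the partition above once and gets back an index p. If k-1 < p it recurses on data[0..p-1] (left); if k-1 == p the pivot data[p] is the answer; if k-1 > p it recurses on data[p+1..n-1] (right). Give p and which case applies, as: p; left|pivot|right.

3; left

pivot = data[6] = 11; i = -1
j=0: data[0]=18 > 11 → no swap
j=1: data[1]=12 > 11 → no swap
j=2: data[2]=4 ≤ 11 → i=0, swap data[0],data[2] → [4,12,18,6,9,17,11]
j=3: data[3]=6 ≤ 11 → i=1, swap data[1],data[3] → [4,6,18,12,9,17,11]
j=4: data[4]=9 ≤ 11 → i=2, swap data[2],data[4] → [4,6,9,12,18,17,11]
j=5: data[5]=17 > 11 → no swap
final swap data[3],data[6] → [4,6,9,11,18,17,12]; return 3
p = 3; k-1 = 2 < 3 ⇒ left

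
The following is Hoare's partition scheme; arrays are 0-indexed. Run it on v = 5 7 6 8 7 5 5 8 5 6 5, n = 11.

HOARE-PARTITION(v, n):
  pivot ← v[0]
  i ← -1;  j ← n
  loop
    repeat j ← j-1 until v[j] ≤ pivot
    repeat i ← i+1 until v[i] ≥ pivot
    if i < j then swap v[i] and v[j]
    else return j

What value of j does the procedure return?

3

pivot = v[0] = 5; i = -1, j = 11
j→10 (v[10]=5≤5), i→0 (v[0]=5≥5); i<j, swap → 5 7 6 8 7 5 5 8 5 6 5
j→8 (v[8]=5≤5), i→1 (v[1]=7≥5); i<j, swap → 5 5 6 8 7 5 5 8 7 6 5
j→6 (v[6]=5≤5), i→2 (v[2]=6≥5); i<j, swap → 5 5 5 8 7 5 6 8 7 6 5
j→5 (v[5]=5≤5), i→3 (v[3]=8≥5); i<j, swap → 5 5 5 5 7 8 6 8 7 6 5
j→3, i→4; i≥j, return j=3. v = 5 5 5 5 7 8 6 8 7 6 5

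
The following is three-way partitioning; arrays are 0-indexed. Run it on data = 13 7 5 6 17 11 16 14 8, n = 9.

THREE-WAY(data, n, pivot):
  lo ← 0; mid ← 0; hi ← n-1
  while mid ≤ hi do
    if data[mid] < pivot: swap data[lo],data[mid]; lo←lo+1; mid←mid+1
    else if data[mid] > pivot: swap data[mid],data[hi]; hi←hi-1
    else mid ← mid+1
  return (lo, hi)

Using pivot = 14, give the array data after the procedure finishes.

pivot = 14; lo=0, mid=0, hi=8
data[mid]=13<14: swap data[0],data[0]; lo=1,mid=1 → 13 7 5 6 17 11 16 14 8
data[mid]=7<14: swap data[1],data[1]; lo=2,mid=2 → 13 7 5 6 17 11 16 14 8
data[mid]=5<14: swap data[2],data[2]; lo=3,mid=3 → 13 7 5 6 17 11 16 14 8
data[mid]=6<14: swap data[3],data[3]; lo=4,mid=4 → 13 7 5 6 17 11 16 14 8
data[mid]=17>14: swap data[4],data[8]; hi=7 → 13 7 5 6 8 11 16 14 17
data[mid]=8<14: swap data[4],data[4]; lo=5,mid=5 → 13 7 5 6 8 11 16 14 17
data[mid]=11<14: swap data[5],data[5]; lo=6,mid=6 → 13 7 5 6 8 11 16 14 17
data[mid]=16>14: swap data[6],data[7]; hi=6 → 13 7 5 6 8 11 14 16 17
data[mid]=14=14: mid=7
end: lo=6, hi=6; data = 13 7 5 6 8 11 14 16 17

13 7 5 6 8 11 14 16 17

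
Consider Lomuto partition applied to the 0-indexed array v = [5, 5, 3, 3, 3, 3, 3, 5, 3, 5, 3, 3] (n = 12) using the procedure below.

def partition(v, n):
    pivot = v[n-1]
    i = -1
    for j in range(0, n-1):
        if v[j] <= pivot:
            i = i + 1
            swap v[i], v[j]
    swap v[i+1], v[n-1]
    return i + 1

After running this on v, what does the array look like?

[3, 3, 3, 3, 3, 3, 3, 3, 5, 5, 5, 5]

pivot=3, i=-1
j=0: 5>3, skip
j=1: 5>3, skip
j=2: 3≤3, i=0, swap(0,2) ⇒ [3, 5, 5, 3, 3, 3, 3, 5, 3, 5, 3, 3]
j=3: 3≤3, i=1, swap(1,3) ⇒ [3, 3, 5, 5, 3, 3, 3, 5, 3, 5, 3, 3]
j=4: 3≤3, i=2, swap(2,4) ⇒ [3, 3, 3, 5, 5, 3, 3, 5, 3, 5, 3, 3]
j=5: 3≤3, i=3, swap(3,5) ⇒ [3, 3, 3, 3, 5, 5, 3, 5, 3, 5, 3, 3]
j=6: 3≤3, i=4, swap(4,6) ⇒ [3, 3, 3, 3, 3, 5, 5, 5, 3, 5, 3, 3]
j=7: 5>3, skip
j=8: 3≤3, i=5, swap(5,8) ⇒ [3, 3, 3, 3, 3, 3, 5, 5, 5, 5, 3, 3]
j=9: 5>3, skip
j=10: 3≤3, i=6, swap(6,10) ⇒ [3, 3, 3, 3, 3, 3, 3, 5, 5, 5, 5, 3]
swap(7,11) ⇒ [3, 3, 3, 3, 3, 3, 3, 3, 5, 5, 5, 5]; return 7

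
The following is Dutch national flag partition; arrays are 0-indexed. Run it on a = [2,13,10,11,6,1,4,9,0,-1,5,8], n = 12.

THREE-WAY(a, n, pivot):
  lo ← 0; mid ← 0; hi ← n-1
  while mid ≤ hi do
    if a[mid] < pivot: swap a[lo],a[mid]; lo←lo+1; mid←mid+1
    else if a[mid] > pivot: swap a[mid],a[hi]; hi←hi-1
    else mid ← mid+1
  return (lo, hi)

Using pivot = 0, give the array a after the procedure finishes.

[-1,0,11,6,1,4,9,10,13,5,8,2]

pivot = 0; lo=0, mid=0, hi=11
a[mid]=2>0: swap a[0],a[11]; hi=10 → [8,13,10,11,6,1,4,9,0,-1,5,2]
a[mid]=8>0: swap a[0],a[10]; hi=9 → [5,13,10,11,6,1,4,9,0,-1,8,2]
a[mid]=5>0: swap a[0],a[9]; hi=8 → [-1,13,10,11,6,1,4,9,0,5,8,2]
a[mid]=-1<0: swap a[0],a[0]; lo=1,mid=1 → [-1,13,10,11,6,1,4,9,0,5,8,2]
a[mid]=13>0: swap a[1],a[8]; hi=7 → [-1,0,10,11,6,1,4,9,13,5,8,2]
a[mid]=0=0: mid=2
a[mid]=10>0: swap a[2],a[7]; hi=6 → [-1,0,9,11,6,1,4,10,13,5,8,2]
a[mid]=9>0: swap a[2],a[6]; hi=5 → [-1,0,4,11,6,1,9,10,13,5,8,2]
a[mid]=4>0: swap a[2],a[5]; hi=4 → [-1,0,1,11,6,4,9,10,13,5,8,2]
a[mid]=1>0: swap a[2],a[4]; hi=3 → [-1,0,6,11,1,4,9,10,13,5,8,2]
a[mid]=6>0: swap a[2],a[3]; hi=2 → [-1,0,11,6,1,4,9,10,13,5,8,2]
a[mid]=11>0: swap a[2],a[2]; hi=1 → [-1,0,11,6,1,4,9,10,13,5,8,2]
end: lo=1, hi=1; a = [-1,0,11,6,1,4,9,10,13,5,8,2]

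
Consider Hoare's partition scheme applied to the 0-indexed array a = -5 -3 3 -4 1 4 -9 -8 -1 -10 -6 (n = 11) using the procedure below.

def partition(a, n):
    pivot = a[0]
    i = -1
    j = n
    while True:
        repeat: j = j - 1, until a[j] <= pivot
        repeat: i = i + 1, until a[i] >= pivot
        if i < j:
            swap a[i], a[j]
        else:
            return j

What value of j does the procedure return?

pivot=-5
j stops at 10 (-6), i stops at 0 (-5); swap ⇒ -6 -3 3 -4 1 4 -9 -8 -1 -10 -5
j stops at 9 (-10), i stops at 1 (-3); swap ⇒ -6 -10 3 -4 1 4 -9 -8 -1 -3 -5
j stops at 7 (-8), i stops at 2 (3); swap ⇒ -6 -10 -8 -4 1 4 -9 3 -1 -3 -5
j stops at 6 (-9), i stops at 3 (-4); swap ⇒ -6 -10 -8 -9 1 4 -4 3 -1 -3 -5
j stops at 3, i stops at 4; i≥j ⇒ return 3. a=-6 -10 -8 -9 1 4 -4 3 -1 -3 -5

3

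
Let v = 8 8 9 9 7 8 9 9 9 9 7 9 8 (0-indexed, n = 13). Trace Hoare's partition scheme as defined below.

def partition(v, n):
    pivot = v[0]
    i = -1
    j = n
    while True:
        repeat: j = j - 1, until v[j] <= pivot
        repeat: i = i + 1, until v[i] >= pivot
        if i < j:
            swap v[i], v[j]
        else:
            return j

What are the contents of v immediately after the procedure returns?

8 7 8 7 9 9 9 9 9 9 8 9 8

pivot = v[0] = 8; i = -1, j = 13
j→12 (v[12]=8≤8), i→0 (v[0]=8≥8); i<j, swap → 8 8 9 9 7 8 9 9 9 9 7 9 8
j→10 (v[10]=7≤8), i→1 (v[1]=8≥8); i<j, swap → 8 7 9 9 7 8 9 9 9 9 8 9 8
j→5 (v[5]=8≤8), i→2 (v[2]=9≥8); i<j, swap → 8 7 8 9 7 9 9 9 9 9 8 9 8
j→4 (v[4]=7≤8), i→3 (v[3]=9≥8); i<j, swap → 8 7 8 7 9 9 9 9 9 9 8 9 8
j→3, i→4; i≥j, return j=3. v = 8 7 8 7 9 9 9 9 9 9 8 9 8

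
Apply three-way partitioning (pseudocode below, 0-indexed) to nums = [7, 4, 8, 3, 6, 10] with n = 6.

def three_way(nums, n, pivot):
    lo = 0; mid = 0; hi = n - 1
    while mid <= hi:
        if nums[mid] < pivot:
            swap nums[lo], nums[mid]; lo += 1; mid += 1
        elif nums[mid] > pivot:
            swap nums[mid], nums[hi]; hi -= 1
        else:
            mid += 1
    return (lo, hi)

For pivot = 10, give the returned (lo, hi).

(5, 5)

pivot = 10; lo=0, mid=0, hi=5
nums[mid]=7<10: swap nums[0],nums[0]; lo=1,mid=1 → [7, 4, 8, 3, 6, 10]
nums[mid]=4<10: swap nums[1],nums[1]; lo=2,mid=2 → [7, 4, 8, 3, 6, 10]
nums[mid]=8<10: swap nums[2],nums[2]; lo=3,mid=3 → [7, 4, 8, 3, 6, 10]
nums[mid]=3<10: swap nums[3],nums[3]; lo=4,mid=4 → [7, 4, 8, 3, 6, 10]
nums[mid]=6<10: swap nums[4],nums[4]; lo=5,mid=5 → [7, 4, 8, 3, 6, 10]
nums[mid]=10=10: mid=6
end: lo=5, hi=5; nums = [7, 4, 8, 3, 6, 10]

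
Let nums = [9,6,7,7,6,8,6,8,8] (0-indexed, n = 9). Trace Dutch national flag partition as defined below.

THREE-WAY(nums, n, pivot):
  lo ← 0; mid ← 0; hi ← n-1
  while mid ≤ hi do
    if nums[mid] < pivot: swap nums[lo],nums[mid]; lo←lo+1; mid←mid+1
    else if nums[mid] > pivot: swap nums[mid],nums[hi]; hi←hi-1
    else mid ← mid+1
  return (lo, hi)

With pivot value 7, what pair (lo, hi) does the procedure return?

lo=0 mid=0 hi=8
9>7: swap(0,8), hi=7 ⇒ [8,6,7,7,6,8,6,8,9]
8>7: swap(0,7), hi=6 ⇒ [8,6,7,7,6,8,6,8,9]
8>7: swap(0,6), hi=5 ⇒ [6,6,7,7,6,8,8,8,9]
6<7: swap(0,0), lo=1 mid=1 ⇒ [6,6,7,7,6,8,8,8,9]
6<7: swap(1,1), lo=2 mid=2 ⇒ [6,6,7,7,6,8,8,8,9]
7=7: mid=3
7=7: mid=4
6<7: swap(2,4), lo=3 mid=5 ⇒ [6,6,6,7,7,8,8,8,9]
8>7: swap(5,5), hi=4 ⇒ [6,6,6,7,7,8,8,8,9]
done. lo=3 hi=4; nums=[6,6,6,7,7,8,8,8,9]

(3, 4)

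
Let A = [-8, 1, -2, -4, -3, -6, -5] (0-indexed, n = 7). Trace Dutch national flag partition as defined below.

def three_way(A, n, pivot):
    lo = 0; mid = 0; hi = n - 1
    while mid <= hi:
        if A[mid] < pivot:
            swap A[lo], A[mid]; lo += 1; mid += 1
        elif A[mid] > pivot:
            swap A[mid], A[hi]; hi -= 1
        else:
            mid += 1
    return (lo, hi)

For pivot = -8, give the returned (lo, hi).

(0, 0)

pivot = -8; lo=0, mid=0, hi=6
A[mid]=-8=-8: mid=1
A[mid]=1>-8: swap A[1],A[6]; hi=5 → [-8, -5, -2, -4, -3, -6, 1]
A[mid]=-5>-8: swap A[1],A[5]; hi=4 → [-8, -6, -2, -4, -3, -5, 1]
A[mid]=-6>-8: swap A[1],A[4]; hi=3 → [-8, -3, -2, -4, -6, -5, 1]
A[mid]=-3>-8: swap A[1],A[3]; hi=2 → [-8, -4, -2, -3, -6, -5, 1]
A[mid]=-4>-8: swap A[1],A[2]; hi=1 → [-8, -2, -4, -3, -6, -5, 1]
A[mid]=-2>-8: swap A[1],A[1]; hi=0 → [-8, -2, -4, -3, -6, -5, 1]
end: lo=0, hi=0; A = [-8, -2, -4, -3, -6, -5, 1]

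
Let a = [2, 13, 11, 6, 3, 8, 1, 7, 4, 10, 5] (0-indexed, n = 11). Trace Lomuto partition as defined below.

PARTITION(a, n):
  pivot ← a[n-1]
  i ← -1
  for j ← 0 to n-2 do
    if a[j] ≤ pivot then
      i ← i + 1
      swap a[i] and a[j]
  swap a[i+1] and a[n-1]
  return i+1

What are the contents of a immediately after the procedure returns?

[2, 3, 1, 4, 5, 8, 11, 7, 6, 10, 13]

pivot = a[10] = 5; i = -1
j=0: a[0]=2 ≤ 5 → i=0, swap a[0],a[0] (no change) → [2, 13, 11, 6, 3, 8, 1, 7, 4, 10, 5]
j=1: a[1]=13 > 5 → no swap
j=2: a[2]=11 > 5 → no swap
j=3: a[3]=6 > 5 → no swap
j=4: a[4]=3 ≤ 5 → i=1, swap a[1],a[4] → [2, 3, 11, 6, 13, 8, 1, 7, 4, 10, 5]
j=5: a[5]=8 > 5 → no swap
j=6: a[6]=1 ≤ 5 → i=2, swap a[2],a[6] → [2, 3, 1, 6, 13, 8, 11, 7, 4, 10, 5]
j=7: a[7]=7 > 5 → no swap
j=8: a[8]=4 ≤ 5 → i=3, swap a[3],a[8] → [2, 3, 1, 4, 13, 8, 11, 7, 6, 10, 5]
j=9: a[9]=10 > 5 → no swap
final swap a[4],a[10] → [2, 3, 1, 4, 5, 8, 11, 7, 6, 10, 13]; return 4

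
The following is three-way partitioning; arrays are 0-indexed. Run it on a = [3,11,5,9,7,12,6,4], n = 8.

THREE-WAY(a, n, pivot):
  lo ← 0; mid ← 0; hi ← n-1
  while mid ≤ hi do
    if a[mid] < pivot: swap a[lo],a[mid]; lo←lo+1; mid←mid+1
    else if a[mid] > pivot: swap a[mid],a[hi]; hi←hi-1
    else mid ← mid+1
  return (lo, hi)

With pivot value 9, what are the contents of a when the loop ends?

lo=0 mid=0 hi=7
3<9: swap(0,0), lo=1 mid=1 ⇒ [3,11,5,9,7,12,6,4]
11>9: swap(1,7), hi=6 ⇒ [3,4,5,9,7,12,6,11]
4<9: swap(1,1), lo=2 mid=2 ⇒ [3,4,5,9,7,12,6,11]
5<9: swap(2,2), lo=3 mid=3 ⇒ [3,4,5,9,7,12,6,11]
9=9: mid=4
7<9: swap(3,4), lo=4 mid=5 ⇒ [3,4,5,7,9,12,6,11]
12>9: swap(5,6), hi=5 ⇒ [3,4,5,7,9,6,12,11]
6<9: swap(4,5), lo=5 mid=6 ⇒ [3,4,5,7,6,9,12,11]
done. lo=5 hi=5; a=[3,4,5,7,6,9,12,11]

[3,4,5,7,6,9,12,11]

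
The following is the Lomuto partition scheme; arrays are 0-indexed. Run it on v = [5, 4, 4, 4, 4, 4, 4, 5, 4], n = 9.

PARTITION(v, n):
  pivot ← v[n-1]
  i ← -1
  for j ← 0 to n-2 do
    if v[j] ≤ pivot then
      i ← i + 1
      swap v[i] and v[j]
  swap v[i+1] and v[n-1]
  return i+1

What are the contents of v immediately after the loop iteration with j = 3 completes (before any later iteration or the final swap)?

[4, 4, 4, 5, 4, 4, 4, 5, 4]

pivot = v[8] = 4; i = -1
j=0: v[0]=5 > 4 → no swap
j=1: v[1]=4 ≤ 4 → i=0, swap v[0],v[1] → [4, 5, 4, 4, 4, 4, 4, 5, 4]
j=2: v[2]=4 ≤ 4 → i=1, swap v[1],v[2] → [4, 4, 5, 4, 4, 4, 4, 5, 4]
j=3: v[3]=4 ≤ 4 → i=2, swap v[2],v[3] → [4, 4, 4, 5, 4, 4, 4, 5, 4]
(after j=3) v = [4, 4, 4, 5, 4, 4, 4, 5, 4]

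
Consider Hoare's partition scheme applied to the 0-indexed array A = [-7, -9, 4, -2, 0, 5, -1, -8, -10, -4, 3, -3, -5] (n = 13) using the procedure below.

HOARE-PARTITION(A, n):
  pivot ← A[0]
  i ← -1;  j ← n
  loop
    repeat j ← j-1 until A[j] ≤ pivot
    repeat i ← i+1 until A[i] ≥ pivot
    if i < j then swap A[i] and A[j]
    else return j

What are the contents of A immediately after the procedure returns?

[-10, -9, -8, -2, 0, 5, -1, 4, -7, -4, 3, -3, -5]

pivot = A[0] = -7; i = -1, j = 13
j→8 (A[8]=-10≤-7), i→0 (A[0]=-7≥-7); i<j, swap → [-10, -9, 4, -2, 0, 5, -1, -8, -7, -4, 3, -3, -5]
j→7 (A[7]=-8≤-7), i→2 (A[2]=4≥-7); i<j, swap → [-10, -9, -8, -2, 0, 5, -1, 4, -7, -4, 3, -3, -5]
j→2, i→3; i≥j, return j=2. A = [-10, -9, -8, -2, 0, 5, -1, 4, -7, -4, 3, -3, -5]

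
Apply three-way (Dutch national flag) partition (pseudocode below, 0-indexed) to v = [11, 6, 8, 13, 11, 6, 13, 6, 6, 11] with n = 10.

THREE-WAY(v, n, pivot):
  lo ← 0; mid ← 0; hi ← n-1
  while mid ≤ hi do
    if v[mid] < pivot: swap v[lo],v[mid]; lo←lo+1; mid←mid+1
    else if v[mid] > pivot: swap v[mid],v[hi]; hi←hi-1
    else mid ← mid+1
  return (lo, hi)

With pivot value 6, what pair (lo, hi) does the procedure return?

(0, 3)

lo=0 mid=0 hi=9
11>6: swap(0,9), hi=8 ⇒ [11, 6, 8, 13, 11, 6, 13, 6, 6, 11]
11>6: swap(0,8), hi=7 ⇒ [6, 6, 8, 13, 11, 6, 13, 6, 11, 11]
6=6: mid=1
6=6: mid=2
8>6: swap(2,7), hi=6 ⇒ [6, 6, 6, 13, 11, 6, 13, 8, 11, 11]
6=6: mid=3
13>6: swap(3,6), hi=5 ⇒ [6, 6, 6, 13, 11, 6, 13, 8, 11, 11]
13>6: swap(3,5), hi=4 ⇒ [6, 6, 6, 6, 11, 13, 13, 8, 11, 11]
6=6: mid=4
11>6: swap(4,4), hi=3 ⇒ [6, 6, 6, 6, 11, 13, 13, 8, 11, 11]
done. lo=0 hi=3; v=[6, 6, 6, 6, 11, 13, 13, 8, 11, 11]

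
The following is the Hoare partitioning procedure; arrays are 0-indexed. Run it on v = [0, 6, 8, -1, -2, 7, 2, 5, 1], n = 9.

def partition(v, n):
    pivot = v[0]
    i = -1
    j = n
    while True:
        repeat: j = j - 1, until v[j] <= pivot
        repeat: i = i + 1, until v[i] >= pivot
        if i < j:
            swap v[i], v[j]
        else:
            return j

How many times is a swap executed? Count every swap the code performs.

2

pivot=0
j stops at 4 (-2), i stops at 0 (0); swap ⇒ [-2, 6, 8, -1, 0, 7, 2, 5, 1]
j stops at 3 (-1), i stops at 1 (6); swap ⇒ [-2, -1, 8, 6, 0, 7, 2, 5, 1]
j stops at 1, i stops at 2; i≥j ⇒ return 1. v=[-2, -1, 8, 6, 0, 7, 2, 5, 1]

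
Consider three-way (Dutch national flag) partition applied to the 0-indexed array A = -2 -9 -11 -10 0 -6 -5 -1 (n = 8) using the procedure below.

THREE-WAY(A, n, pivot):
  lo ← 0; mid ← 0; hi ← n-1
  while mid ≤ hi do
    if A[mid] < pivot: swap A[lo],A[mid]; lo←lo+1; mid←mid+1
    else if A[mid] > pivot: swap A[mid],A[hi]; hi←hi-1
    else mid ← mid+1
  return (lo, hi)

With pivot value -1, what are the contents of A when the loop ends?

pivot = -1; lo=0, mid=0, hi=7
A[mid]=-2<-1: swap A[0],A[0]; lo=1,mid=1 → -2 -9 -11 -10 0 -6 -5 -1
A[mid]=-9<-1: swap A[1],A[1]; lo=2,mid=2 → -2 -9 -11 -10 0 -6 -5 -1
A[mid]=-11<-1: swap A[2],A[2]; lo=3,mid=3 → -2 -9 -11 -10 0 -6 -5 -1
A[mid]=-10<-1: swap A[3],A[3]; lo=4,mid=4 → -2 -9 -11 -10 0 -6 -5 -1
A[mid]=0>-1: swap A[4],A[7]; hi=6 → -2 -9 -11 -10 -1 -6 -5 0
A[mid]=-1=-1: mid=5
A[mid]=-6<-1: swap A[4],A[5]; lo=5,mid=6 → -2 -9 -11 -10 -6 -1 -5 0
A[mid]=-5<-1: swap A[5],A[6]; lo=6,mid=7 → -2 -9 -11 -10 -6 -5 -1 0
end: lo=6, hi=6; A = -2 -9 -11 -10 -6 -5 -1 0

-2 -9 -11 -10 -6 -5 -1 0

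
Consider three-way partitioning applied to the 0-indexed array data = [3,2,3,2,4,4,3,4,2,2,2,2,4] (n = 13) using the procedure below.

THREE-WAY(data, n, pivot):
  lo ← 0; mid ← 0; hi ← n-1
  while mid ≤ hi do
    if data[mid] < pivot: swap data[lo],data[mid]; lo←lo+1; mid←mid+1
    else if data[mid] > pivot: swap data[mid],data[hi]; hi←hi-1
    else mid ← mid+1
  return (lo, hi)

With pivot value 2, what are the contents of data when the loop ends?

[2,2,2,2,2,2,4,3,4,4,3,4,3]

pivot = 2; lo=0, mid=0, hi=12
data[mid]=3>2: swap data[0],data[12]; hi=11 → [4,2,3,2,4,4,3,4,2,2,2,2,3]
data[mid]=4>2: swap data[0],data[11]; hi=10 → [2,2,3,2,4,4,3,4,2,2,2,4,3]
data[mid]=2=2: mid=1
data[mid]=2=2: mid=2
data[mid]=3>2: swap data[2],data[10]; hi=9 → [2,2,2,2,4,4,3,4,2,2,3,4,3]
data[mid]=2=2: mid=3
data[mid]=2=2: mid=4
data[mid]=4>2: swap data[4],data[9]; hi=8 → [2,2,2,2,2,4,3,4,2,4,3,4,3]
data[mid]=2=2: mid=5
data[mid]=4>2: swap data[5],data[8]; hi=7 → [2,2,2,2,2,2,3,4,4,4,3,4,3]
data[mid]=2=2: mid=6
data[mid]=3>2: swap data[6],data[7]; hi=6 → [2,2,2,2,2,2,4,3,4,4,3,4,3]
data[mid]=4>2: swap data[6],data[6]; hi=5 → [2,2,2,2,2,2,4,3,4,4,3,4,3]
end: lo=0, hi=5; data = [2,2,2,2,2,2,4,3,4,4,3,4,3]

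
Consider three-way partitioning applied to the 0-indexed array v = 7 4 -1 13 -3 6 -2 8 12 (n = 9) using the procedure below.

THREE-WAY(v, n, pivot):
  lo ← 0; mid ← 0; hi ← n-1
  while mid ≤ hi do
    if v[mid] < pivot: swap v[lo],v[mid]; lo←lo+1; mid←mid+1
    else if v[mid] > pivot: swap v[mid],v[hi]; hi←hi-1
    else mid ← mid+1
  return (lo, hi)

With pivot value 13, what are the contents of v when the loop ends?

7 4 -1 -3 6 -2 8 12 13

lo=0 mid=0 hi=8
7<13: swap(0,0), lo=1 mid=1 ⇒ 7 4 -1 13 -3 6 -2 8 12
4<13: swap(1,1), lo=2 mid=2 ⇒ 7 4 -1 13 -3 6 -2 8 12
-1<13: swap(2,2), lo=3 mid=3 ⇒ 7 4 -1 13 -3 6 -2 8 12
13=13: mid=4
-3<13: swap(3,4), lo=4 mid=5 ⇒ 7 4 -1 -3 13 6 -2 8 12
6<13: swap(4,5), lo=5 mid=6 ⇒ 7 4 -1 -3 6 13 -2 8 12
-2<13: swap(5,6), lo=6 mid=7 ⇒ 7 4 -1 -3 6 -2 13 8 12
8<13: swap(6,7), lo=7 mid=8 ⇒ 7 4 -1 -3 6 -2 8 13 12
12<13: swap(7,8), lo=8 mid=9 ⇒ 7 4 -1 -3 6 -2 8 12 13
done. lo=8 hi=8; v=7 4 -1 -3 6 -2 8 12 13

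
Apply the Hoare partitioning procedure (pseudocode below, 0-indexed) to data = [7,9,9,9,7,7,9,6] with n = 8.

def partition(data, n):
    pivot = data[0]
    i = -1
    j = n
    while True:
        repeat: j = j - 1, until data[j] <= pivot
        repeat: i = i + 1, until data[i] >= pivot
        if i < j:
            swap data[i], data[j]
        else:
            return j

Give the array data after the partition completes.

pivot=7
j stops at 7 (6), i stops at 0 (7); swap ⇒ [6,9,9,9,7,7,9,7]
j stops at 5 (7), i stops at 1 (9); swap ⇒ [6,7,9,9,7,9,9,7]
j stops at 4 (7), i stops at 2 (9); swap ⇒ [6,7,7,9,9,9,9,7]
j stops at 2, i stops at 3; i≥j ⇒ return 2. data=[6,7,7,9,9,9,9,7]

[6,7,7,9,9,9,9,7]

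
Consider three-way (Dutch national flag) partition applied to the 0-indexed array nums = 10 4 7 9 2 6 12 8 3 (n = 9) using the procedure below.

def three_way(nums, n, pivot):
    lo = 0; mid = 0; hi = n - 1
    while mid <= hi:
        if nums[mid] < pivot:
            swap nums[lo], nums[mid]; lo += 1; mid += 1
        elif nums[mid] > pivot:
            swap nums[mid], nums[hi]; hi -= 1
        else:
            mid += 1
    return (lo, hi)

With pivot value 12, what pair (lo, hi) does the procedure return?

pivot = 12; lo=0, mid=0, hi=8
nums[mid]=10<12: swap nums[0],nums[0]; lo=1,mid=1 → 10 4 7 9 2 6 12 8 3
nums[mid]=4<12: swap nums[1],nums[1]; lo=2,mid=2 → 10 4 7 9 2 6 12 8 3
nums[mid]=7<12: swap nums[2],nums[2]; lo=3,mid=3 → 10 4 7 9 2 6 12 8 3
nums[mid]=9<12: swap nums[3],nums[3]; lo=4,mid=4 → 10 4 7 9 2 6 12 8 3
nums[mid]=2<12: swap nums[4],nums[4]; lo=5,mid=5 → 10 4 7 9 2 6 12 8 3
nums[mid]=6<12: swap nums[5],nums[5]; lo=6,mid=6 → 10 4 7 9 2 6 12 8 3
nums[mid]=12=12: mid=7
nums[mid]=8<12: swap nums[6],nums[7]; lo=7,mid=8 → 10 4 7 9 2 6 8 12 3
nums[mid]=3<12: swap nums[7],nums[8]; lo=8,mid=9 → 10 4 7 9 2 6 8 3 12
end: lo=8, hi=8; nums = 10 4 7 9 2 6 8 3 12

(8, 8)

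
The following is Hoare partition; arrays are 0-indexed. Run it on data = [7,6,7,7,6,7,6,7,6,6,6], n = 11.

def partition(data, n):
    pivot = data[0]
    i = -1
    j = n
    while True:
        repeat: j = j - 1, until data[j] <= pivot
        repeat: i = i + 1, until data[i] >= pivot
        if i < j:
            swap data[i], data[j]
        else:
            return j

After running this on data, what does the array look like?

[6,6,6,6,6,7,6,7,7,7,7]

pivot = data[0] = 7; i = -1, j = 11
j→10 (data[10]=6≤7), i→0 (data[0]=7≥7); i<j, swap → [6,6,7,7,6,7,6,7,6,6,7]
j→9 (data[9]=6≤7), i→2 (data[2]=7≥7); i<j, swap → [6,6,6,7,6,7,6,7,6,7,7]
j→8 (data[8]=6≤7), i→3 (data[3]=7≥7); i<j, swap → [6,6,6,6,6,7,6,7,7,7,7]
j→7 (data[7]=7≤7), i→5 (data[5]=7≥7); i<j, swap → [6,6,6,6,6,7,6,7,7,7,7]
j→6, i→7; i≥j, return j=6. data = [6,6,6,6,6,7,6,7,7,7,7]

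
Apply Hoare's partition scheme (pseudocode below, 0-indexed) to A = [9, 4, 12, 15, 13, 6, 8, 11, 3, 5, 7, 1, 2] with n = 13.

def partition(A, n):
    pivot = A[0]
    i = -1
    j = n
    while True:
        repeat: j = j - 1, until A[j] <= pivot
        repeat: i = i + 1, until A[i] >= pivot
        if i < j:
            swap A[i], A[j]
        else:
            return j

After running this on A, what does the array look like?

pivot = A[0] = 9; i = -1, j = 13
j→12 (A[12]=2≤9), i→0 (A[0]=9≥9); i<j, swap → [2, 4, 12, 15, 13, 6, 8, 11, 3, 5, 7, 1, 9]
j→11 (A[11]=1≤9), i→2 (A[2]=12≥9); i<j, swap → [2, 4, 1, 15, 13, 6, 8, 11, 3, 5, 7, 12, 9]
j→10 (A[10]=7≤9), i→3 (A[3]=15≥9); i<j, swap → [2, 4, 1, 7, 13, 6, 8, 11, 3, 5, 15, 12, 9]
j→9 (A[9]=5≤9), i→4 (A[4]=13≥9); i<j, swap → [2, 4, 1, 7, 5, 6, 8, 11, 3, 13, 15, 12, 9]
j→8 (A[8]=3≤9), i→7 (A[7]=11≥9); i<j, swap → [2, 4, 1, 7, 5, 6, 8, 3, 11, 13, 15, 12, 9]
j→7, i→8; i≥j, return j=7. A = [2, 4, 1, 7, 5, 6, 8, 3, 11, 13, 15, 12, 9]

[2, 4, 1, 7, 5, 6, 8, 3, 11, 13, 15, 12, 9]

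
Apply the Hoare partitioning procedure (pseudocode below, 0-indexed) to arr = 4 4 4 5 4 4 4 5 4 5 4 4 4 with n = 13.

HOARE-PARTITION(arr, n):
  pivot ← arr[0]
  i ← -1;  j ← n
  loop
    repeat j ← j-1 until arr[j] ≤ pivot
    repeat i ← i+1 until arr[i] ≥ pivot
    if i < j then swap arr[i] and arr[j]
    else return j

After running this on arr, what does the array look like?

4 4 4 4 4 4 4 5 5 5 4 4 4

pivot = arr[0] = 4; i = -1, j = 13
j→12 (arr[12]=4≤4), i→0 (arr[0]=4≥4); i<j, swap → 4 4 4 5 4 4 4 5 4 5 4 4 4
j→11 (arr[11]=4≤4), i→1 (arr[1]=4≥4); i<j, swap → 4 4 4 5 4 4 4 5 4 5 4 4 4
j→10 (arr[10]=4≤4), i→2 (arr[2]=4≥4); i<j, swap → 4 4 4 5 4 4 4 5 4 5 4 4 4
j→8 (arr[8]=4≤4), i→3 (arr[3]=5≥4); i<j, swap → 4 4 4 4 4 4 4 5 5 5 4 4 4
j→6 (arr[6]=4≤4), i→4 (arr[4]=4≥4); i<j, swap → 4 4 4 4 4 4 4 5 5 5 4 4 4
j→5, i→5; i≥j, return j=5. arr = 4 4 4 4 4 4 4 5 5 5 4 4 4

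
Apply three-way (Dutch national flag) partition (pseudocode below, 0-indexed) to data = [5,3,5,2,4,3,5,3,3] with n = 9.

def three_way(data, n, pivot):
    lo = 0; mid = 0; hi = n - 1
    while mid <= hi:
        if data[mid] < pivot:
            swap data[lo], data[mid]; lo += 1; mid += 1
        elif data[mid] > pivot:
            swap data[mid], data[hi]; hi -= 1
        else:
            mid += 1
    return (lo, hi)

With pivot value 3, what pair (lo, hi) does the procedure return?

(1, 4)

pivot = 3; lo=0, mid=0, hi=8
data[mid]=5>3: swap data[0],data[8]; hi=7 → [3,3,5,2,4,3,5,3,5]
data[mid]=3=3: mid=1
data[mid]=3=3: mid=2
data[mid]=5>3: swap data[2],data[7]; hi=6 → [3,3,3,2,4,3,5,5,5]
data[mid]=3=3: mid=3
data[mid]=2<3: swap data[0],data[3]; lo=1,mid=4 → [2,3,3,3,4,3,5,5,5]
data[mid]=4>3: swap data[4],data[6]; hi=5 → [2,3,3,3,5,3,4,5,5]
data[mid]=5>3: swap data[4],data[5]; hi=4 → [2,3,3,3,3,5,4,5,5]
data[mid]=3=3: mid=5
end: lo=1, hi=4; data = [2,3,3,3,3,5,4,5,5]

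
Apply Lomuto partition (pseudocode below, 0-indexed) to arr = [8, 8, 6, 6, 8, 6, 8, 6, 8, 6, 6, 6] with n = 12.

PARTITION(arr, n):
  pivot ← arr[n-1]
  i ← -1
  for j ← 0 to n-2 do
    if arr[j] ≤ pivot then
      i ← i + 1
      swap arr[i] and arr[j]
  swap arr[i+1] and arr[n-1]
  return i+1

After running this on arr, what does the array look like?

[6, 6, 6, 6, 6, 6, 6, 8, 8, 8, 8, 8]

pivot = arr[11] = 6; i = -1
j=0: arr[0]=8 > 6 → no swap
j=1: arr[1]=8 > 6 → no swap
j=2: arr[2]=6 ≤ 6 → i=0, swap arr[0],arr[2] → [6, 8, 8, 6, 8, 6, 8, 6, 8, 6, 6, 6]
j=3: arr[3]=6 ≤ 6 → i=1, swap arr[1],arr[3] → [6, 6, 8, 8, 8, 6, 8, 6, 8, 6, 6, 6]
j=4: arr[4]=8 > 6 → no swap
j=5: arr[5]=6 ≤ 6 → i=2, swap arr[2],arr[5] → [6, 6, 6, 8, 8, 8, 8, 6, 8, 6, 6, 6]
j=6: arr[6]=8 > 6 → no swap
j=7: arr[7]=6 ≤ 6 → i=3, swap arr[3],arr[7] → [6, 6, 6, 6, 8, 8, 8, 8, 8, 6, 6, 6]
j=8: arr[8]=8 > 6 → no swap
j=9: arr[9]=6 ≤ 6 → i=4, swap arr[4],arr[9] → [6, 6, 6, 6, 6, 8, 8, 8, 8, 8, 6, 6]
j=10: arr[10]=6 ≤ 6 → i=5, swap arr[5],arr[10] → [6, 6, 6, 6, 6, 6, 8, 8, 8, 8, 8, 6]
final swap arr[6],arr[11] → [6, 6, 6, 6, 6, 6, 6, 8, 8, 8, 8, 8]; return 6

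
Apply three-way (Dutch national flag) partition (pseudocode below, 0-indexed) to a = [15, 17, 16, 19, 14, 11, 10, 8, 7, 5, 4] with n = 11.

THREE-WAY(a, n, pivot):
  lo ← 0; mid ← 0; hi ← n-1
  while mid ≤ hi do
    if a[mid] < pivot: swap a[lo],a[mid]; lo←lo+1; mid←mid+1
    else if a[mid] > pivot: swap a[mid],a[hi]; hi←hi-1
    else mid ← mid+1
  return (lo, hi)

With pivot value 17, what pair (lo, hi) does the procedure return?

lo=0 mid=0 hi=10
15<17: swap(0,0), lo=1 mid=1 ⇒ [15, 17, 16, 19, 14, 11, 10, 8, 7, 5, 4]
17=17: mid=2
16<17: swap(1,2), lo=2 mid=3 ⇒ [15, 16, 17, 19, 14, 11, 10, 8, 7, 5, 4]
19>17: swap(3,10), hi=9 ⇒ [15, 16, 17, 4, 14, 11, 10, 8, 7, 5, 19]
4<17: swap(2,3), lo=3 mid=4 ⇒ [15, 16, 4, 17, 14, 11, 10, 8, 7, 5, 19]
14<17: swap(3,4), lo=4 mid=5 ⇒ [15, 16, 4, 14, 17, 11, 10, 8, 7, 5, 19]
11<17: swap(4,5), lo=5 mid=6 ⇒ [15, 16, 4, 14, 11, 17, 10, 8, 7, 5, 19]
10<17: swap(5,6), lo=6 mid=7 ⇒ [15, 16, 4, 14, 11, 10, 17, 8, 7, 5, 19]
8<17: swap(6,7), lo=7 mid=8 ⇒ [15, 16, 4, 14, 11, 10, 8, 17, 7, 5, 19]
7<17: swap(7,8), lo=8 mid=9 ⇒ [15, 16, 4, 14, 11, 10, 8, 7, 17, 5, 19]
5<17: swap(8,9), lo=9 mid=10 ⇒ [15, 16, 4, 14, 11, 10, 8, 7, 5, 17, 19]
done. lo=9 hi=9; a=[15, 16, 4, 14, 11, 10, 8, 7, 5, 17, 19]

(9, 9)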